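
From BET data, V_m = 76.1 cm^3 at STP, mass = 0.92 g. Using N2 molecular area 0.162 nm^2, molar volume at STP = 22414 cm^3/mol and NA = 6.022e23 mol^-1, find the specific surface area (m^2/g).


Number of moles in monolayer = V_m / 22414 = 76.1 / 22414 = 0.0033952
Number of molecules = moles * NA = 0.0033952 * 6.022e23
SA = molecules * sigma / mass
SA = (76.1 / 22414) * 6.022e23 * 0.162e-18 / 0.92
SA = 360.0 m^2/g

360.0


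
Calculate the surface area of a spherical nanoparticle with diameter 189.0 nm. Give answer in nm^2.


Radius r = 189.0/2 = 94.5 nm
Surface area SA = 4 * pi * r^2
SA = 4 * pi * (94.5)^2
SA = 112220.83 nm^2

112220.83


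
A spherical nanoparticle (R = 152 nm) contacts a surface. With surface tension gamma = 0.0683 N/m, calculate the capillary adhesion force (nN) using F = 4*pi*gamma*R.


Convert radius: R = 152 nm = 1.52e-07 m
F = 4 * pi * gamma * R
F = 4 * pi * 0.0683 * 1.52e-07
F = 1.30459e-07 N = 130.459 nN

130.459


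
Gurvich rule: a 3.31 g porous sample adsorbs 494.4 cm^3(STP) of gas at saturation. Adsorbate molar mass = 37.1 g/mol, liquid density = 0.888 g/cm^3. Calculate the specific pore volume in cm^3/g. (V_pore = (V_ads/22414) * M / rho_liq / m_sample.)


Moles adsorbed n = V_ads / 22414 = 494.4 / 22414 = 2.205764e-02 mol
Liquid volume V_liq = n * M / rho_liq = 2.205764e-02 * 37.1 / 0.888 = 0.92155 cm^3
Specific pore volume V_pore = V_liq / m_sample = 0.92155 / 3.31
V_pore = 0.2784 cm^3/g

0.2784


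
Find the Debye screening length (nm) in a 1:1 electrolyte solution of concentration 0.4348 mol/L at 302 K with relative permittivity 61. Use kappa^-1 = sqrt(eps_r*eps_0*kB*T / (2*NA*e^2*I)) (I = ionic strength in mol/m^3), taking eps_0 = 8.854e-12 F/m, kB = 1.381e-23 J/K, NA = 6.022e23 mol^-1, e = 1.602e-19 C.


Ionic strength I = 0.4348 * 1^2 * 1000 = 434.8 mol/m^3
kappa^-1 = sqrt(61 * 8.854e-12 * 1.381e-23 * 302 / (2 * 6.022e23 * (1.602e-19)^2 * 434.8))
kappa^-1 = 0.409 nm

0.409


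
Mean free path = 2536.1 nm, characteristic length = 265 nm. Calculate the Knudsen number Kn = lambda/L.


Knudsen number Kn = lambda / L
Kn = 2536.1 / 265
Kn = 9.5702

9.5702


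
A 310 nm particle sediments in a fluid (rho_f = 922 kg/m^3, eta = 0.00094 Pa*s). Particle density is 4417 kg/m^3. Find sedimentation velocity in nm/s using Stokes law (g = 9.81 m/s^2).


Radius R = 310/2 nm = 1.55e-07 m
Density difference = 4417 - 922 = 3495 kg/m^3
v = 2 * R^2 * (rho_p - rho_f) * g / (9 * eta)
v = 2 * (1.55e-07)^2 * 3495 * 9.81 / (9 * 0.00094)
v = 1.94733e-07 m/s = 194.7328 nm/s

194.7328


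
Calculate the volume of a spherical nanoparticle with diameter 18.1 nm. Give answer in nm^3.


Radius r = 18.1/2 = 9.05 nm
Volume V = (4/3) * pi * r^3
V = (4/3) * pi * (9.05)^3
V = 3104.81 nm^3

3104.81


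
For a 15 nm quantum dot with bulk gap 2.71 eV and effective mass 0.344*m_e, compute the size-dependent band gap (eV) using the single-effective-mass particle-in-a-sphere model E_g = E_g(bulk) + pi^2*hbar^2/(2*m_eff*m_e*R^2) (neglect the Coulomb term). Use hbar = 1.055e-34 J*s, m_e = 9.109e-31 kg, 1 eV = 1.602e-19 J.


Radius R = 15/2 nm = 7.5e-09 m
Confinement energy dE = pi^2 * hbar^2 / (2 * m_eff * m_e * R^2)
dE = pi^2 * (1.055e-34)^2 / (2 * 0.344 * 9.109e-31 * (7.5e-09)^2) J, divided by 1.602e-19 J/eV
dE = 0.0195 eV
Total band gap = E_g(bulk) + dE = 2.71 + 0.0195 = 2.7295 eV

2.7295


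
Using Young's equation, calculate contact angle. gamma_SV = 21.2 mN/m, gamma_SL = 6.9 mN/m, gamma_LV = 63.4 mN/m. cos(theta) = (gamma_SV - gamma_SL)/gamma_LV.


cos(theta) = (gamma_SV - gamma_SL) / gamma_LV
cos(theta) = (21.2 - 6.9) / 63.4
cos(theta) = 0.225552
theta = arccos(0.225552) = 76.96 degrees

76.96


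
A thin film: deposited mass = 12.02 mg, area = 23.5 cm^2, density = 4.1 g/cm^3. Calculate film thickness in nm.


Convert: m = 12.02 mg = 1.2020e-05 kg, A = 23.5 cm^2 = 2.3500e-03 m^2, rho = 4.1 g/cm^3 = 4100 kg/m^3
t = m / (A * rho)
t = 1.2020e-05 / (2.3500e-03 * 4100)
t = 1.2475e-06 m = 1247.5 nm

1247.5


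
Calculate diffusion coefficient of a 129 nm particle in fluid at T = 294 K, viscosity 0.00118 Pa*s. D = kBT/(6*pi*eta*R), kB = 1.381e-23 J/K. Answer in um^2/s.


Radius R = 129/2 = 64.5 nm = 6.45e-08 m
D = kB*T / (6*pi*eta*R)
D = 1.381e-23 * 294 / (6 * pi * 0.00118 * 6.45e-08)
D = 2.83008e-12 m^2/s = 2.83 um^2/s

2.83


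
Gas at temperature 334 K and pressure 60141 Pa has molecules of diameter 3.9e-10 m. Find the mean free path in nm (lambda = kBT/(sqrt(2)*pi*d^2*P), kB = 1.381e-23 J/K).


Mean free path: lambda = kB*T / (sqrt(2) * pi * d^2 * P)
lambda = 1.381e-23 * 334 / (sqrt(2) * pi * (3.9e-10)^2 * 60141)
lambda = 1.13495e-07 m
lambda = 113.49 nm

113.49


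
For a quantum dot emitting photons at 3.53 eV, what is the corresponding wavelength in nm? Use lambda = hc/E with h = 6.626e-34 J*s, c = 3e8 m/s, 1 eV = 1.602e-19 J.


Convert energy: E = 3.53 eV = 3.53 * 1.602e-19 = 5.65506e-19 J
lambda = h*c / E = 6.626e-34 * 3e8 / 5.65506e-19
lambda = 3.51508e-07 m = 351.5 nm

351.5


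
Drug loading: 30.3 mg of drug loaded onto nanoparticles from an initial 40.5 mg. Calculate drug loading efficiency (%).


Drug loading efficiency = (drug loaded / drug initial) * 100
DLE = 30.3 / 40.5 * 100
DLE = 0.7481 * 100
DLE = 74.81%

74.81


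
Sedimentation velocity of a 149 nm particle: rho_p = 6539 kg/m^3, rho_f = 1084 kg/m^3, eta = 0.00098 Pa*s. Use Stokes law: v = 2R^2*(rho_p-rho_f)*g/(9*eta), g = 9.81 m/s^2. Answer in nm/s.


Radius R = 149/2 nm = 7.45e-08 m
Density difference = 6539 - 1084 = 5455 kg/m^3
v = 2 * R^2 * (rho_p - rho_f) * g / (9 * eta)
v = 2 * (7.45e-08)^2 * 5455 * 9.81 / (9 * 0.00098)
v = 6.735e-08 m/s = 67.35 nm/s

67.35


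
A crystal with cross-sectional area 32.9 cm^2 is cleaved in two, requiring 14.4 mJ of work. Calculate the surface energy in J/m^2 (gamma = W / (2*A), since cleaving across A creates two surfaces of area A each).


Convert: A = 32.9 cm^2 = 0.00329 m^2, W = 14.4 mJ = 0.0144 J
Cleaving exposes two faces of area A, so total new surface = 2*A and gamma = W / (2*A)
gamma = 0.0144 / (2 * 0.00329)
gamma = 2.188 J/m^2

2.188


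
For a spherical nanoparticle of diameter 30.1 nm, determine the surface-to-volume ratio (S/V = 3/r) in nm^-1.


Radius r = 30.1/2 = 15.05 nm
S/V = 3 / r = 3 / 15.05
S/V = 0.1993 nm^-1

0.1993


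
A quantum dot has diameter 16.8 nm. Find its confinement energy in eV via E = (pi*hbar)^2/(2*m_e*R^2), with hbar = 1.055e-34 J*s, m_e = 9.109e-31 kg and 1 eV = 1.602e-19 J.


Radius R = 16.8/2 = 8.4 nm = 8.4e-09 m
E = (pi * 1.055e-34)^2 / (2 * 9.109e-31 * (8.4e-09)^2)
E(J) = 8.54566e-22
E = E(J) / 1.602e-19 = 0.0053 eV

0.0053


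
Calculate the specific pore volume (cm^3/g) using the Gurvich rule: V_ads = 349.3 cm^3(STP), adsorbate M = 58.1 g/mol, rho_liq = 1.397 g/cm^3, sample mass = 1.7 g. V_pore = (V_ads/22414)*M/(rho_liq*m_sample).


Moles adsorbed n = V_ads / 22414 = 349.3 / 22414 = 1.558401e-02 mol
Liquid volume V_liq = n * M / rho_liq = 1.558401e-02 * 58.1 / 1.397 = 0.64813 cm^3
Specific pore volume V_pore = V_liq / m_sample = 0.64813 / 1.7
V_pore = 0.3813 cm^3/g

0.3813


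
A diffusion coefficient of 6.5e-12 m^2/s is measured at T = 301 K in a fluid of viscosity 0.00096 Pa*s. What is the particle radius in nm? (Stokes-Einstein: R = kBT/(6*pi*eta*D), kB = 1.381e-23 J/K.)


Stokes-Einstein: R = kB*T / (6*pi*eta*D)
R = 1.381e-23 * 301 / (6 * pi * 0.00096 * 6.5e-12)
R = 3.53406e-08 m = 35.34 nm

35.34


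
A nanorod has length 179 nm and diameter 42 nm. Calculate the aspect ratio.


Aspect ratio AR = length / diameter
AR = 179 / 42
AR = 4.26

4.26


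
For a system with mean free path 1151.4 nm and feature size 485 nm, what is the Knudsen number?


Knudsen number Kn = lambda / L
Kn = 1151.4 / 485
Kn = 2.374

2.374


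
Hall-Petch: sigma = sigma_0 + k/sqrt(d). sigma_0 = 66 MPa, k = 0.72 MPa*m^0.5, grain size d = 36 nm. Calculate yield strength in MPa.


d = 36 nm = 3.6e-08 m
sqrt(d) = 0.0001897367
Hall-Petch contribution = k / sqrt(d) = 0.72 / 0.0001897367 = 3794.7 MPa
sigma = sigma_0 + k/sqrt(d) = 66 + 3794.7 = 3860.7 MPa

3860.7


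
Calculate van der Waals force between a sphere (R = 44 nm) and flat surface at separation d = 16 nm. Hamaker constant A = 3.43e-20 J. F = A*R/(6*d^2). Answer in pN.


Convert to SI: R = 44 nm = 4.4e-08 m, d = 16 nm = 1.6e-08 m
F = A * R / (6 * d^2)
F = 3.43e-20 * 4.4e-08 / (6 * (1.6e-08)^2)
F = 9.82552e-13 N = 0.983 pN

0.983


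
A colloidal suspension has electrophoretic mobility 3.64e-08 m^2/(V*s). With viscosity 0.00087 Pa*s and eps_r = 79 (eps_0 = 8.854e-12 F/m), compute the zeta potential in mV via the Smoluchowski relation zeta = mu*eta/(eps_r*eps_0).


Smoluchowski equation: zeta = mu * eta / (eps_r * eps_0)
zeta = 3.64e-08 * 0.00087 / (79 * 8.854e-12)
zeta = 0.045275 V = 45.27 mV

45.27


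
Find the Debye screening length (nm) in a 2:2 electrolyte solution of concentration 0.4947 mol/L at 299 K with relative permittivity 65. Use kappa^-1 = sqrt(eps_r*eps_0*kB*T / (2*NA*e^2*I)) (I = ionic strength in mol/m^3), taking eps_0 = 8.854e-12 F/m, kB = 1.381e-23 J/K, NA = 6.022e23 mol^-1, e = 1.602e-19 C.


Ionic strength I = 0.4947 * 2^2 * 1000 = 1978.8 mol/m^3
kappa^-1 = sqrt(65 * 8.854e-12 * 1.381e-23 * 299 / (2 * 6.022e23 * (1.602e-19)^2 * 1978.8))
kappa^-1 = 0.197 nm

0.197


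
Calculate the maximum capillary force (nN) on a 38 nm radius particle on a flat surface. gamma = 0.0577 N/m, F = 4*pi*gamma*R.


Convert radius: R = 38 nm = 3.8e-08 m
F = 4 * pi * gamma * R
F = 4 * pi * 0.0577 * 3.8e-08
F = 2.7553e-08 N = 27.553 nN

27.553


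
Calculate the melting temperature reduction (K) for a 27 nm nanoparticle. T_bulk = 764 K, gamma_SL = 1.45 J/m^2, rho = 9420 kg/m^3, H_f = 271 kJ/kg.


Radius R = 27/2 = 13.5 nm = 1.35e-08 m
Convert H_f = 271 kJ/kg = 271000 J/kg
dT = 2 * gamma_SL * T_bulk / (rho * H_f * R)
dT = 2 * 1.45 * 764 / (9420 * 271000 * 1.35e-08)
dT = 64.3 K

64.3


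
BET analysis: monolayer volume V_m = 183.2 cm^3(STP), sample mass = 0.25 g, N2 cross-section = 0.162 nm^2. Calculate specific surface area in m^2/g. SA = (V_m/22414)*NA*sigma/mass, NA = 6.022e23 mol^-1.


Number of moles in monolayer = V_m / 22414 = 183.2 / 22414 = 0.00817346
Number of molecules = moles * NA = 0.00817346 * 6.022e23
SA = molecules * sigma / mass
SA = (183.2 / 22414) * 6.022e23 * 0.162e-18 / 0.25
SA = 3189.5 m^2/g

3189.5


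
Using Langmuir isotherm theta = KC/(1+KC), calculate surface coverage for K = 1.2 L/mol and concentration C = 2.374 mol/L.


Langmuir isotherm: theta = K*C / (1 + K*C)
K*C = 1.2 * 2.374 = 2.8488
theta = 2.8488 / (1 + 2.8488) = 2.8488 / 3.8488
theta = 0.7402

0.7402


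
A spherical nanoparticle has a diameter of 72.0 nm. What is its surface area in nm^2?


Radius r = 72.0/2 = 36 nm
Surface area SA = 4 * pi * r^2
SA = 4 * pi * (36)^2
SA = 16286.02 nm^2

16286.02


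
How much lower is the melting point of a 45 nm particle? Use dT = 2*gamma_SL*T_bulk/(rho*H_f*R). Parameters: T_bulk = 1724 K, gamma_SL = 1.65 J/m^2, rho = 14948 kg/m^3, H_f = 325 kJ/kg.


Radius R = 45/2 = 22.5 nm = 2.25e-08 m
Convert H_f = 325 kJ/kg = 325000 J/kg
dT = 2 * gamma_SL * T_bulk / (rho * H_f * R)
dT = 2 * 1.65 * 1724 / (14948 * 325000 * 2.25e-08)
dT = 52.0 K

52.0


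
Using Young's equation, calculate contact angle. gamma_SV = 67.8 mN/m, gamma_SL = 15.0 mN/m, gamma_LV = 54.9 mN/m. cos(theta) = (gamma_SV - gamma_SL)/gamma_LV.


cos(theta) = (gamma_SV - gamma_SL) / gamma_LV
cos(theta) = (67.8 - 15.0) / 54.9
cos(theta) = 0.961749
theta = arccos(0.961749) = 15.9 degrees

15.9


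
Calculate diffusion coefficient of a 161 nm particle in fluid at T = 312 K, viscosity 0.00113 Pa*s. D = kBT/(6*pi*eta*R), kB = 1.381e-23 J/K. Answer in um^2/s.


Radius R = 161/2 = 80.5 nm = 8.05e-08 m
D = kB*T / (6*pi*eta*R)
D = 1.381e-23 * 312 / (6 * pi * 0.00113 * 8.05e-08)
D = 2.51289e-12 m^2/s = 2.513 um^2/s

2.513


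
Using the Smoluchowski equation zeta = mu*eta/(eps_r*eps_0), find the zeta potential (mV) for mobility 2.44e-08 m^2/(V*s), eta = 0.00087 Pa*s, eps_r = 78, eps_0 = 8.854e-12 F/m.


Smoluchowski equation: zeta = mu * eta / (eps_r * eps_0)
zeta = 2.44e-08 * 0.00087 / (78 * 8.854e-12)
zeta = 0.030738 V = 30.74 mV

30.74


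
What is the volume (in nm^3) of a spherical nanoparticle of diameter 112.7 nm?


Radius r = 112.7/2 = 56.35 nm
Volume V = (4/3) * pi * r^3
V = (4/3) * pi * (56.35)^3
V = 749497.81 nm^3

749497.81


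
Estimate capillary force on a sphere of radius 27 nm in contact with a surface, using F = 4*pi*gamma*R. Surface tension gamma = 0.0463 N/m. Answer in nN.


Convert radius: R = 27 nm = 2.7e-08 m
F = 4 * pi * gamma * R
F = 4 * pi * 0.0463 * 2.7e-08
F = 1.57092e-08 N = 15.7092 nN

15.7092


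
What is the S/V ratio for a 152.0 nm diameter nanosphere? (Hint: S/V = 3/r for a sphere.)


Radius r = 152.0/2 = 76 nm
S/V = 3 / r = 3 / 76
S/V = 0.0395 nm^-1

0.0395


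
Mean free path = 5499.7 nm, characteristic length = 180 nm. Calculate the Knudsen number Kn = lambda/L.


Knudsen number Kn = lambda / L
Kn = 5499.7 / 180
Kn = 30.5539

30.5539


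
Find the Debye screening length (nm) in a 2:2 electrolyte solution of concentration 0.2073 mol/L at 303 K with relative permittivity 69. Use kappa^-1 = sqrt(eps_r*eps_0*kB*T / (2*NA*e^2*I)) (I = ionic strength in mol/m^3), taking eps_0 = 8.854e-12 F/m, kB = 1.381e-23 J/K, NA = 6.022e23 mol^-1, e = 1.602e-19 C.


Ionic strength I = 0.2073 * 2^2 * 1000 = 829.2 mol/m^3
kappa^-1 = sqrt(69 * 8.854e-12 * 1.381e-23 * 303 / (2 * 6.022e23 * (1.602e-19)^2 * 829.2))
kappa^-1 = 0.316 nm

0.316


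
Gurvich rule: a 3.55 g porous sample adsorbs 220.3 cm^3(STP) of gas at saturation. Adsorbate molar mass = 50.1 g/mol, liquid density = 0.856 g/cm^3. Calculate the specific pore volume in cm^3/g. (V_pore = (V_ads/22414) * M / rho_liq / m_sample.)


Moles adsorbed n = V_ads / 22414 = 220.3 / 22414 = 9.828679e-03 mol
Liquid volume V_liq = n * M / rho_liq = 9.828679e-03 * 50.1 / 0.856 = 0.57525 cm^3
Specific pore volume V_pore = V_liq / m_sample = 0.57525 / 3.55
V_pore = 0.162 cm^3/g

0.162


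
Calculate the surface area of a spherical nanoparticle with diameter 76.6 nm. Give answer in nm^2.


Radius r = 76.6/2 = 38.3 nm
Surface area SA = 4 * pi * r^2
SA = 4 * pi * (38.3)^2
SA = 18433.48 nm^2

18433.48


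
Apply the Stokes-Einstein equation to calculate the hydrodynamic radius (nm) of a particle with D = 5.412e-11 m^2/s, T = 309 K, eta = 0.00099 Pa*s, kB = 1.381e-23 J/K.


Stokes-Einstein: R = kB*T / (6*pi*eta*D)
R = 1.381e-23 * 309 / (6 * pi * 0.00099 * 5.412e-11)
R = 4.2253e-09 m = 4.23 nm

4.23


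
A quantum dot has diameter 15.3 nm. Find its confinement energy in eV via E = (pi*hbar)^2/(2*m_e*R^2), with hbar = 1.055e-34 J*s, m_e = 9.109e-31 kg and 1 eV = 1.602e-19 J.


Radius R = 15.3/2 = 7.65 nm = 7.65e-09 m
E = (pi * 1.055e-34)^2 / (2 * 9.109e-31 * (7.65e-09)^2)
E(J) = 1.03034e-21
E = E(J) / 1.602e-19 = 0.0064 eV

0.0064


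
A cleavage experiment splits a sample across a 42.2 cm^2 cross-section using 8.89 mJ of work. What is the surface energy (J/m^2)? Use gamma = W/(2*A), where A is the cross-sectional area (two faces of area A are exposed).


Convert: A = 42.2 cm^2 = 0.00422 m^2, W = 8.89 mJ = 0.00889 J
Cleaving exposes two faces of area A, so total new surface = 2*A and gamma = W / (2*A)
gamma = 0.00889 / (2 * 0.00422)
gamma = 1.053 J/m^2

1.053


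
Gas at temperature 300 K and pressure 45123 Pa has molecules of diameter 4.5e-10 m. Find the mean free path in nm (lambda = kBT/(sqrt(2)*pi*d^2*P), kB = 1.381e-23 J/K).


Mean free path: lambda = kB*T / (sqrt(2) * pi * d^2 * P)
lambda = 1.381e-23 * 300 / (sqrt(2) * pi * (4.5e-10)^2 * 45123)
lambda = 1.02053e-07 m
lambda = 102.05 nm

102.05


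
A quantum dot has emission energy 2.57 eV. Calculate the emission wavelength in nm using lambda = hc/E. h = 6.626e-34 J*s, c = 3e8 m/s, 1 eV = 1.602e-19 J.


Convert energy: E = 2.57 eV = 2.57 * 1.602e-19 = 4.11714e-19 J
lambda = h*c / E = 6.626e-34 * 3e8 / 4.11714e-19
lambda = 4.82811e-07 m = 482.8 nm

482.8


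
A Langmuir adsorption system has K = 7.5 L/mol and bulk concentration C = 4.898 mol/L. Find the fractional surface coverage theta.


Langmuir isotherm: theta = K*C / (1 + K*C)
K*C = 7.5 * 4.898 = 36.735
theta = 36.735 / (1 + 36.735) = 36.735 / 37.735
theta = 0.9735

0.9735


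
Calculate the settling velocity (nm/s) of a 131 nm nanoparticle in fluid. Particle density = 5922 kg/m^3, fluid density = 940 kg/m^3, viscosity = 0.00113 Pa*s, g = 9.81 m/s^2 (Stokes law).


Radius R = 131/2 nm = 6.55e-08 m
Density difference = 5922 - 940 = 4982 kg/m^3
v = 2 * R^2 * (rho_p - rho_f) * g / (9 * eta)
v = 2 * (6.55e-08)^2 * 4982 * 9.81 / (9 * 0.00113)
v = 4.12348e-08 m/s = 41.2348 nm/s

41.2348


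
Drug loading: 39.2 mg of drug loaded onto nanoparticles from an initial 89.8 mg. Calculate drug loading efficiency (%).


Drug loading efficiency = (drug loaded / drug initial) * 100
DLE = 39.2 / 89.8 * 100
DLE = 0.4365 * 100
DLE = 43.65%

43.65


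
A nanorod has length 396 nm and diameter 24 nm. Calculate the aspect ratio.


Aspect ratio AR = length / diameter
AR = 396 / 24
AR = 16.5

16.5


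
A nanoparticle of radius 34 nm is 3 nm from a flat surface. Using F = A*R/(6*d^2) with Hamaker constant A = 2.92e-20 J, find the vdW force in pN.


Convert to SI: R = 34 nm = 3.4e-08 m, d = 3 nm = 3e-09 m
F = A * R / (6 * d^2)
F = 2.92e-20 * 3.4e-08 / (6 * (3e-09)^2)
F = 1.83852e-11 N = 18.385 pN

18.385


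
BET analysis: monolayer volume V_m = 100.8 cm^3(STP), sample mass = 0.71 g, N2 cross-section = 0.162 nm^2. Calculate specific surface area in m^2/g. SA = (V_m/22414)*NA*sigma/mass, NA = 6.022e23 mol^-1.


Number of moles in monolayer = V_m / 22414 = 100.8 / 22414 = 0.00449719
Number of molecules = moles * NA = 0.00449719 * 6.022e23
SA = molecules * sigma / mass
SA = (100.8 / 22414) * 6.022e23 * 0.162e-18 / 0.71
SA = 617.9 m^2/g

617.9


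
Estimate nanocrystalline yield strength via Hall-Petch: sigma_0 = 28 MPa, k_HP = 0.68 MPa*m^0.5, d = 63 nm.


d = 63 nm = 6.3e-08 m
sqrt(d) = 0.000250998
Hall-Petch contribution = k / sqrt(d) = 0.68 / 0.000250998 = 2709.2 MPa
sigma = sigma_0 + k/sqrt(d) = 28 + 2709.2 = 2737.2 MPa

2737.2


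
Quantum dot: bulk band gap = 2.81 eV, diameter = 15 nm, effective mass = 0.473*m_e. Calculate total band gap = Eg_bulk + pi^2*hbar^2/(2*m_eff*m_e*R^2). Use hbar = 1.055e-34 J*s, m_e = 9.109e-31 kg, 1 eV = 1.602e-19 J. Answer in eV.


Radius R = 15/2 nm = 7.5e-09 m
Confinement energy dE = pi^2 * hbar^2 / (2 * m_eff * m_e * R^2)
dE = pi^2 * (1.055e-34)^2 / (2 * 0.473 * 9.109e-31 * (7.5e-09)^2) J, divided by 1.602e-19 J/eV
dE = 0.0141 eV
Total band gap = E_g(bulk) + dE = 2.81 + 0.0141 = 2.8241 eV

2.8241


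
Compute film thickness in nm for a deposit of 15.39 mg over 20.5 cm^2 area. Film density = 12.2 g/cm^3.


Convert: m = 15.39 mg = 1.5390e-05 kg, A = 20.5 cm^2 = 2.0500e-03 m^2, rho = 12.2 g/cm^3 = 12200 kg/m^3
t = m / (A * rho)
t = 1.5390e-05 / (2.0500e-03 * 12200)
t = 6.1535e-07 m = 615.4 nm

615.4


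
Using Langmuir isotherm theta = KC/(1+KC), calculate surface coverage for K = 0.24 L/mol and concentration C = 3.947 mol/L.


Langmuir isotherm: theta = K*C / (1 + K*C)
K*C = 0.24 * 3.947 = 0.94728
theta = 0.94728 / (1 + 0.94728) = 0.94728 / 1.94728
theta = 0.4865

0.4865


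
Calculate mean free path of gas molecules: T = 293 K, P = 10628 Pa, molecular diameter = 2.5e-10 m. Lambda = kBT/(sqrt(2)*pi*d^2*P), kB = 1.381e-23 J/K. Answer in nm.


Mean free path: lambda = kB*T / (sqrt(2) * pi * d^2 * P)
lambda = 1.381e-23 * 293 / (sqrt(2) * pi * (2.5e-10)^2 * 10628)
lambda = 1.37109e-06 m
lambda = 1371.09 nm

1371.09


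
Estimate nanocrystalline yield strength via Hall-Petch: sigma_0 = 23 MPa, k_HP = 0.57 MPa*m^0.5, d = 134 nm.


d = 134 nm = 1.34e-07 m
sqrt(d) = 0.0003660601
Hall-Petch contribution = k / sqrt(d) = 0.57 / 0.0003660601 = 1557.1 MPa
sigma = sigma_0 + k/sqrt(d) = 23 + 1557.1 = 1580.1 MPa

1580.1


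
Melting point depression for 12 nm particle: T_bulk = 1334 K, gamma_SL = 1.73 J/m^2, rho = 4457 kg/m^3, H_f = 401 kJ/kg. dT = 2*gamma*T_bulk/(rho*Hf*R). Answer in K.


Radius R = 12/2 = 6 nm = 6e-09 m
Convert H_f = 401 kJ/kg = 401000 J/kg
dT = 2 * gamma_SL * T_bulk / (rho * H_f * R)
dT = 2 * 1.73 * 1334 / (4457 * 401000 * 6e-09)
dT = 430.4 K

430.4


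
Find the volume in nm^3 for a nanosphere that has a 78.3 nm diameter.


Radius r = 78.3/2 = 39.15 nm
Volume V = (4/3) * pi * r^3
V = (4/3) * pi * (39.15)^3
V = 251352.9 nm^3

251352.9


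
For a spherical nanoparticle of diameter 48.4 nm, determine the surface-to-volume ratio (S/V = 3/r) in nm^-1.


Radius r = 48.4/2 = 24.2 nm
S/V = 3 / r = 3 / 24.2
S/V = 0.124 nm^-1

0.124


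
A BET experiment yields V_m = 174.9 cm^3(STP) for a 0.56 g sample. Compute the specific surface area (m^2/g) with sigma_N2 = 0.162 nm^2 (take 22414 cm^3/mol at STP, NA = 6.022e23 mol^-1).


Number of moles in monolayer = V_m / 22414 = 174.9 / 22414 = 0.00780316
Number of molecules = moles * NA = 0.00780316 * 6.022e23
SA = molecules * sigma / mass
SA = (174.9 / 22414) * 6.022e23 * 0.162e-18 / 0.56
SA = 1359.4 m^2/g

1359.4


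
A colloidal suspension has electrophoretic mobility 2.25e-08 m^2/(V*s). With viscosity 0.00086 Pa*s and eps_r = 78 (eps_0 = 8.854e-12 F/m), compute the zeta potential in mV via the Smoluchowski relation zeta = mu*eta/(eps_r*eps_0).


Smoluchowski equation: zeta = mu * eta / (eps_r * eps_0)
zeta = 2.25e-08 * 0.00086 / (78 * 8.854e-12)
zeta = 0.028019 V = 28.02 mV

28.02


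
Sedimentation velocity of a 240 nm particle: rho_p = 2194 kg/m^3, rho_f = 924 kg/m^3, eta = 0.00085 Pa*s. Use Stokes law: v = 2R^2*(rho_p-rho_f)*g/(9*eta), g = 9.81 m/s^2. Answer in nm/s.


Radius R = 240/2 nm = 1.2e-07 m
Density difference = 2194 - 924 = 1270 kg/m^3
v = 2 * R^2 * (rho_p - rho_f) * g / (9 * eta)
v = 2 * (1.2e-07)^2 * 1270 * 9.81 / (9 * 0.00085)
v = 4.69033e-08 m/s = 46.9033 nm/s

46.9033


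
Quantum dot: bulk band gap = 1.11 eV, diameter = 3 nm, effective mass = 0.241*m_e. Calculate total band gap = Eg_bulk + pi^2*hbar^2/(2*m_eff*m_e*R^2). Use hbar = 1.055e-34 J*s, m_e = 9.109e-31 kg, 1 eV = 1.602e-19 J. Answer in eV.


Radius R = 3/2 nm = 1.5e-09 m
Confinement energy dE = pi^2 * hbar^2 / (2 * m_eff * m_e * R^2)
dE = pi^2 * (1.055e-34)^2 / (2 * 0.241 * 9.109e-31 * (1.5e-09)^2) J, divided by 1.602e-19 J/eV
dE = 0.6941 eV
Total band gap = E_g(bulk) + dE = 1.11 + 0.6941 = 1.8041 eV

1.8041


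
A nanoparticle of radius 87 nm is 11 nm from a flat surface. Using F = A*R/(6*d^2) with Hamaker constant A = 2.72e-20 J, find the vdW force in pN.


Convert to SI: R = 87 nm = 8.7e-08 m, d = 11 nm = 1.1e-08 m
F = A * R / (6 * d^2)
F = 2.72e-20 * 8.7e-08 / (6 * (1.1e-08)^2)
F = 3.2595e-12 N = 3.26 pN

3.26


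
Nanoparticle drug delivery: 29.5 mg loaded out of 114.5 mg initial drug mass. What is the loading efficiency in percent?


Drug loading efficiency = (drug loaded / drug initial) * 100
DLE = 29.5 / 114.5 * 100
DLE = 0.2576 * 100
DLE = 25.76%

25.76


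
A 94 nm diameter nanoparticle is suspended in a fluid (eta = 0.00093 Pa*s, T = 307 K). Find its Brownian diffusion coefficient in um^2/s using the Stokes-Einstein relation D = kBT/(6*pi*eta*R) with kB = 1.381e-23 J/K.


Radius R = 94/2 = 47 nm = 4.7e-08 m
D = kB*T / (6*pi*eta*R)
D = 1.381e-23 * 307 / (6 * pi * 0.00093 * 4.7e-08)
D = 5.14577e-12 m^2/s = 5.146 um^2/s

5.146


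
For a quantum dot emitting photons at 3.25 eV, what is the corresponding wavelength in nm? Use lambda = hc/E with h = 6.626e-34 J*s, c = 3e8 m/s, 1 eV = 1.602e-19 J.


Convert energy: E = 3.25 eV = 3.25 * 1.602e-19 = 5.2065e-19 J
lambda = h*c / E = 6.626e-34 * 3e8 / 5.2065e-19
lambda = 3.81792e-07 m = 381.8 nm

381.8


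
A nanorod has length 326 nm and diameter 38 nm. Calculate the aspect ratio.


Aspect ratio AR = length / diameter
AR = 326 / 38
AR = 8.58

8.58


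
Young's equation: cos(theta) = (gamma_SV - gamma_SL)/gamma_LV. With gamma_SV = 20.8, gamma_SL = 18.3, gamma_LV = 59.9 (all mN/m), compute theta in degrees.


cos(theta) = (gamma_SV - gamma_SL) / gamma_LV
cos(theta) = (20.8 - 18.3) / 59.9
cos(theta) = 0.041736
theta = arccos(0.041736) = 87.61 degrees

87.61


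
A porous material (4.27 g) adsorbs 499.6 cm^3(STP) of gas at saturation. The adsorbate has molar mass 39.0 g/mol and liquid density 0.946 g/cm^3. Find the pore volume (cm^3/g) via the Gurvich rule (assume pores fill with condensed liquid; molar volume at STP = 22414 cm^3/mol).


Moles adsorbed n = V_ads / 22414 = 499.6 / 22414 = 2.228964e-02 mol
Liquid volume V_liq = n * M / rho_liq = 2.228964e-02 * 39.0 / 0.946 = 0.91892 cm^3
Specific pore volume V_pore = V_liq / m_sample = 0.91892 / 4.27
V_pore = 0.2152 cm^3/g

0.2152


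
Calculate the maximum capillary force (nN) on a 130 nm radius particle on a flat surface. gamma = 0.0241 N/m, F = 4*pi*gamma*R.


Convert radius: R = 130 nm = 1.3e-07 m
F = 4 * pi * gamma * R
F = 4 * pi * 0.0241 * 1.3e-07
F = 3.93704e-08 N = 39.3704 nN

39.3704


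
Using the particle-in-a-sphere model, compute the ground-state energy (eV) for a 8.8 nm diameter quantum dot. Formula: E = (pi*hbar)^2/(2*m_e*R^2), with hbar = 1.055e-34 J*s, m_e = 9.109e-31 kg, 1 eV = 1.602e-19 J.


Radius R = 8.8/2 = 4.4 nm = 4.4e-09 m
E = (pi * 1.055e-34)^2 / (2 * 9.109e-31 * (4.4e-09)^2)
E(J) = 3.11457e-21
E = E(J) / 1.602e-19 = 0.0194 eV

0.0194


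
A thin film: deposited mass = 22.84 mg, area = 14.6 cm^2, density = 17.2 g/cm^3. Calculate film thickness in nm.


Convert: m = 22.84 mg = 2.2840e-05 kg, A = 14.6 cm^2 = 1.4600e-03 m^2, rho = 17.2 g/cm^3 = 17200 kg/m^3
t = m / (A * rho)
t = 2.2840e-05 / (1.4600e-03 * 17200)
t = 9.0953e-07 m = 909.5 nm

909.5


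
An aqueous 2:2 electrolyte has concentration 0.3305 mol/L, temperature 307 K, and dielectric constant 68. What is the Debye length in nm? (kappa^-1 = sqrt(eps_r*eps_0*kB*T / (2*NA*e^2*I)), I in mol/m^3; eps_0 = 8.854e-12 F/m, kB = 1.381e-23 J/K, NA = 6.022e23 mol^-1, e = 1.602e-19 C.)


Ionic strength I = 0.3305 * 2^2 * 1000 = 1322 mol/m^3
kappa^-1 = sqrt(68 * 8.854e-12 * 1.381e-23 * 307 / (2 * 6.022e23 * (1.602e-19)^2 * 1322))
kappa^-1 = 0.25 nm

0.25


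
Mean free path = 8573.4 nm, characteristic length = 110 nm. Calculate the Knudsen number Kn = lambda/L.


Knudsen number Kn = lambda / L
Kn = 8573.4 / 110
Kn = 77.94

77.94


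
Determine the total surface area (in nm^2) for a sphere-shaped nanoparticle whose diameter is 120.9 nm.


Radius r = 120.9/2 = 60.45 nm
Surface area SA = 4 * pi * r^2
SA = 4 * pi * (60.45)^2
SA = 45920.06 nm^2

45920.06


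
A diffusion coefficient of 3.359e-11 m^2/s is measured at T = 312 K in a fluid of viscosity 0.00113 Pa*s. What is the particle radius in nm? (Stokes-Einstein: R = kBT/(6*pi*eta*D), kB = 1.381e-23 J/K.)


Stokes-Einstein: R = kB*T / (6*pi*eta*D)
R = 1.381e-23 * 312 / (6 * pi * 0.00113 * 3.359e-11)
R = 6.02225e-09 m = 6.02 nm

6.02


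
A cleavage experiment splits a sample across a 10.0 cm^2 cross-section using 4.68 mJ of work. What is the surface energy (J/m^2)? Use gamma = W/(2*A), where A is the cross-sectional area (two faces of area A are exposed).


Convert: A = 10.0 cm^2 = 0.001 m^2, W = 4.68 mJ = 0.00468 J
Cleaving exposes two faces of area A, so total new surface = 2*A and gamma = W / (2*A)
gamma = 0.00468 / (2 * 0.001)
gamma = 2.34 J/m^2

2.34


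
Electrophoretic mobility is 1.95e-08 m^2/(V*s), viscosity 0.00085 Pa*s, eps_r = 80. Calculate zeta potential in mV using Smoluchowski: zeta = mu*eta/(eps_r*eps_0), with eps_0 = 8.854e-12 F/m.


Smoluchowski equation: zeta = mu * eta / (eps_r * eps_0)
zeta = 1.95e-08 * 0.00085 / (80 * 8.854e-12)
zeta = 0.0234 V = 23.4 mV

23.4


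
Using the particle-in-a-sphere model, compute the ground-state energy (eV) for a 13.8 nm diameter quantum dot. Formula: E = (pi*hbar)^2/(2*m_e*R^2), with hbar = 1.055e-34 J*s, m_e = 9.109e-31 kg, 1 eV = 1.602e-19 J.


Radius R = 13.8/2 = 6.9 nm = 6.9e-09 m
E = (pi * 1.055e-34)^2 / (2 * 9.109e-31 * (6.9e-09)^2)
E(J) = 1.2665e-21
E = E(J) / 1.602e-19 = 0.0079 eV

0.0079


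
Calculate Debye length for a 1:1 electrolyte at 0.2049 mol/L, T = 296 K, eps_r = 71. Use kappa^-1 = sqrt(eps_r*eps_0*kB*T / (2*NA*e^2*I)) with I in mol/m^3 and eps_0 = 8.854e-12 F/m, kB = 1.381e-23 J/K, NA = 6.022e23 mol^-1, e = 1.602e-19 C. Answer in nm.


Ionic strength I = 0.2049 * 1^2 * 1000 = 204.9 mol/m^3
kappa^-1 = sqrt(71 * 8.854e-12 * 1.381e-23 * 296 / (2 * 6.022e23 * (1.602e-19)^2 * 204.9))
kappa^-1 = 0.637 nm

0.637


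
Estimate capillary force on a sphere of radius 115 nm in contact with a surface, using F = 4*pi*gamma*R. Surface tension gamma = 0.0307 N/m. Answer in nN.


Convert radius: R = 115 nm = 1.15e-07 m
F = 4 * pi * gamma * R
F = 4 * pi * 0.0307 * 1.15e-07
F = 4.43656e-08 N = 44.3656 nN

44.3656


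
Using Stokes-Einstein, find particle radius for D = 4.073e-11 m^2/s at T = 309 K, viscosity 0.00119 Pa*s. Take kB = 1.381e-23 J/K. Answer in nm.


Stokes-Einstein: R = kB*T / (6*pi*eta*D)
R = 1.381e-23 * 309 / (6 * pi * 0.00119 * 4.073e-11)
R = 4.67078e-09 m = 4.67 nm

4.67


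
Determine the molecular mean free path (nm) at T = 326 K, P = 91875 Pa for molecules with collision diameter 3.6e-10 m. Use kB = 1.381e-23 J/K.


Mean free path: lambda = kB*T / (sqrt(2) * pi * d^2 * P)
lambda = 1.381e-23 * 326 / (sqrt(2) * pi * (3.6e-10)^2 * 91875)
lambda = 8.51028e-08 m
lambda = 85.1 nm

85.1


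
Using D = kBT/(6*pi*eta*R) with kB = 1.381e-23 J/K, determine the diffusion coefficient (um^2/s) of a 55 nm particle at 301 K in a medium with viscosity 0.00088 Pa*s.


Radius R = 55/2 = 27.5 nm = 2.75e-08 m
D = kB*T / (6*pi*eta*R)
D = 1.381e-23 * 301 / (6 * pi * 0.00088 * 2.75e-08)
D = 9.11263e-12 m^2/s = 9.113 um^2/s

9.113


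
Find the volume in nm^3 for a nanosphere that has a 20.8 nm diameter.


Radius r = 20.8/2 = 10.4 nm
Volume V = (4/3) * pi * r^3
V = (4/3) * pi * (10.4)^3
V = 4711.82 nm^3

4711.82


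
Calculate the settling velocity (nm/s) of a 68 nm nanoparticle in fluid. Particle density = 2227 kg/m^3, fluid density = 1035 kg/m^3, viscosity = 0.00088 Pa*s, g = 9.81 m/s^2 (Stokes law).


Radius R = 68/2 nm = 3.4e-08 m
Density difference = 2227 - 1035 = 1192 kg/m^3
v = 2 * R^2 * (rho_p - rho_f) * g / (9 * eta)
v = 2 * (3.4e-08)^2 * 1192 * 9.81 / (9 * 0.00088)
v = 3.41356e-09 m/s = 3.4136 nm/s

3.4136


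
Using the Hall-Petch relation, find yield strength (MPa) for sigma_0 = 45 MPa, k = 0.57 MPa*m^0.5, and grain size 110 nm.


d = 110 nm = 1.1e-07 m
sqrt(d) = 0.0003316625
Hall-Petch contribution = k / sqrt(d) = 0.57 / 0.0003316625 = 1718.6 MPa
sigma = sigma_0 + k/sqrt(d) = 45 + 1718.6 = 1763.6 MPa

1763.6


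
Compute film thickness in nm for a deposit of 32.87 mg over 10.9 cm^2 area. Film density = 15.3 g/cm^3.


Convert: m = 32.87 mg = 3.2870e-05 kg, A = 10.9 cm^2 = 1.0900e-03 m^2, rho = 15.3 g/cm^3 = 15300 kg/m^3
t = m / (A * rho)
t = 3.2870e-05 / (1.0900e-03 * 15300)
t = 1.9710e-06 m = 1971.0 nm

1971.0


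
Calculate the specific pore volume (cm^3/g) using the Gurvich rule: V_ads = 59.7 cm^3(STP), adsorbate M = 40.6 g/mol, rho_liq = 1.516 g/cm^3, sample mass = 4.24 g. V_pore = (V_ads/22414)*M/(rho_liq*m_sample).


Moles adsorbed n = V_ads / 22414 = 59.7 / 22414 = 2.663514e-03 mol
Liquid volume V_liq = n * M / rho_liq = 2.663514e-03 * 40.6 / 1.516 = 0.07133 cm^3
Specific pore volume V_pore = V_liq / m_sample = 0.07133 / 4.24
V_pore = 0.0168 cm^3/g

0.0168


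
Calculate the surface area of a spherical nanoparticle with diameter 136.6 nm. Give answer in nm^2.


Radius r = 136.6/2 = 68.3 nm
Surface area SA = 4 * pi * r^2
SA = 4 * pi * (68.3)^2
SA = 58620.74 nm^2

58620.74


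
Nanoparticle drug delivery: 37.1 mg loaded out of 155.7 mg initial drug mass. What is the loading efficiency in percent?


Drug loading efficiency = (drug loaded / drug initial) * 100
DLE = 37.1 / 155.7 * 100
DLE = 0.2383 * 100
DLE = 23.83%

23.83


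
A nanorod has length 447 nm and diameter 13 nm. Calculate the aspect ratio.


Aspect ratio AR = length / diameter
AR = 447 / 13
AR = 34.38

34.38


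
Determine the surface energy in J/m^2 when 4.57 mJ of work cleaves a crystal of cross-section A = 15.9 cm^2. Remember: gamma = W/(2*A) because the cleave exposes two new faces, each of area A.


Convert: A = 15.9 cm^2 = 0.00159 m^2, W = 4.57 mJ = 0.00457 J
Cleaving exposes two faces of area A, so total new surface = 2*A and gamma = W / (2*A)
gamma = 0.00457 / (2 * 0.00159)
gamma = 1.437 J/m^2

1.437


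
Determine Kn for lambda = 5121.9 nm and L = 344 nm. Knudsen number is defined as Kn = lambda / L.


Knudsen number Kn = lambda / L
Kn = 5121.9 / 344
Kn = 14.8892

14.8892


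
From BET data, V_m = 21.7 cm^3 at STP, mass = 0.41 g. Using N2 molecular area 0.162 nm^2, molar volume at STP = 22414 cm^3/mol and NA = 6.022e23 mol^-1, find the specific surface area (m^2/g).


Number of moles in monolayer = V_m / 22414 = 21.7 / 22414 = 0.00096814
Number of molecules = moles * NA = 0.00096814 * 6.022e23
SA = molecules * sigma / mass
SA = (21.7 / 22414) * 6.022e23 * 0.162e-18 / 0.41
SA = 230.4 m^2/g

230.4


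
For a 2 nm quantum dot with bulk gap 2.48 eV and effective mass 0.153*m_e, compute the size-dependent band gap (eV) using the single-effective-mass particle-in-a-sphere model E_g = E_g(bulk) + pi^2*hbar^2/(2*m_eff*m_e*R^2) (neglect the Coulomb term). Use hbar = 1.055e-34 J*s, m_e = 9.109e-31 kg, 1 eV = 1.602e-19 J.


Radius R = 2/2 nm = 1e-09 m
Confinement energy dE = pi^2 * hbar^2 / (2 * m_eff * m_e * R^2)
dE = pi^2 * (1.055e-34)^2 / (2 * 0.153 * 9.109e-31 * (1e-09)^2) J, divided by 1.602e-19 J/eV
dE = 2.4601 eV
Total band gap = E_g(bulk) + dE = 2.48 + 2.4601 = 4.9401 eV

4.9401


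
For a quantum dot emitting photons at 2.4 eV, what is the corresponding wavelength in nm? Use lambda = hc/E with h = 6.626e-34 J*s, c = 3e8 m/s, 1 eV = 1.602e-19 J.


Convert energy: E = 2.4 eV = 2.4 * 1.602e-19 = 3.8448e-19 J
lambda = h*c / E = 6.626e-34 * 3e8 / 3.8448e-19
lambda = 5.1701e-07 m = 517.0 nm

517.0


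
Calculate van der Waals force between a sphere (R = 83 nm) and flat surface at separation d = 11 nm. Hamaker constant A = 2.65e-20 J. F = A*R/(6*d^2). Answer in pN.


Convert to SI: R = 83 nm = 8.3e-08 m, d = 11 nm = 1.1e-08 m
F = A * R / (6 * d^2)
F = 2.65e-20 * 8.3e-08 / (6 * (1.1e-08)^2)
F = 3.02961e-12 N = 3.03 pN

3.03


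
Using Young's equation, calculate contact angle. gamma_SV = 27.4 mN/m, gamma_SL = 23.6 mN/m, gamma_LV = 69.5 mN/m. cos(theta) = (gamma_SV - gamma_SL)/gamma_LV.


cos(theta) = (gamma_SV - gamma_SL) / gamma_LV
cos(theta) = (27.4 - 23.6) / 69.5
cos(theta) = 0.054676
theta = arccos(0.054676) = 86.87 degrees

86.87


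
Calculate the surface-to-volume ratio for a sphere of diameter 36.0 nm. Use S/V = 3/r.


Radius r = 36.0/2 = 18 nm
S/V = 3 / r = 3 / 18
S/V = 0.1667 nm^-1

0.1667


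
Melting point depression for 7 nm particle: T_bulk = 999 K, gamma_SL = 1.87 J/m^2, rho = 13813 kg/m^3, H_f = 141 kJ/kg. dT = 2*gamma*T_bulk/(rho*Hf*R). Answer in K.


Radius R = 7/2 = 3.5 nm = 3.5e-09 m
Convert H_f = 141 kJ/kg = 141000 J/kg
dT = 2 * gamma_SL * T_bulk / (rho * H_f * R)
dT = 2 * 1.87 * 999 / (13813 * 141000 * 3.5e-09)
dT = 548.1 K

548.1


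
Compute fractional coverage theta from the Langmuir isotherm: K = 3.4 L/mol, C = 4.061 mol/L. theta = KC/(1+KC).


Langmuir isotherm: theta = K*C / (1 + K*C)
K*C = 3.4 * 4.061 = 13.8074
theta = 13.8074 / (1 + 13.8074) = 13.8074 / 14.8074
theta = 0.9325

0.9325


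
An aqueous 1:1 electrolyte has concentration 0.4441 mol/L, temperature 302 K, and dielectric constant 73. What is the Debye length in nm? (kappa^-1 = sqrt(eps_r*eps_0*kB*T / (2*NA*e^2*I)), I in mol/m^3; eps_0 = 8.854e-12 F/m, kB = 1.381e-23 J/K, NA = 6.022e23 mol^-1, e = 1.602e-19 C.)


Ionic strength I = 0.4441 * 1^2 * 1000 = 444.1 mol/m^3
kappa^-1 = sqrt(73 * 8.854e-12 * 1.381e-23 * 302 / (2 * 6.022e23 * (1.602e-19)^2 * 444.1))
kappa^-1 = 0.443 nm

0.443


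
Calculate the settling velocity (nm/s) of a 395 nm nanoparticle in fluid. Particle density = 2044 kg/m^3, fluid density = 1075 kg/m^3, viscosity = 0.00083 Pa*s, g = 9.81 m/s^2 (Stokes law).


Radius R = 395/2 nm = 1.975e-07 m
Density difference = 2044 - 1075 = 969 kg/m^3
v = 2 * R^2 * (rho_p - rho_f) * g / (9 * eta)
v = 2 * (1.975e-07)^2 * 969 * 9.81 / (9 * 0.00083)
v = 9.92742e-08 m/s = 99.2742 nm/s

99.2742


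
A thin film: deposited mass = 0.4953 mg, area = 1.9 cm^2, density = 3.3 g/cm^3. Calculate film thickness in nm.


Convert: m = 0.4953 mg = 4.9530e-07 kg, A = 1.9 cm^2 = 1.9000e-04 m^2, rho = 3.3 g/cm^3 = 3300 kg/m^3
t = m / (A * rho)
t = 4.9530e-07 / (1.9000e-04 * 3300)
t = 7.8995e-07 m = 790.0 nm

790.0


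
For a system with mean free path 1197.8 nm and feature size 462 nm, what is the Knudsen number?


Knudsen number Kn = lambda / L
Kn = 1197.8 / 462
Kn = 2.5926

2.5926


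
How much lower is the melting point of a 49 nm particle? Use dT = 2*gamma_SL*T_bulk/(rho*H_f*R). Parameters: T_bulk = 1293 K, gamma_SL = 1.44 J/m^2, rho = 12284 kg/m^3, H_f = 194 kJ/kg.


Radius R = 49/2 = 24.5 nm = 2.45e-08 m
Convert H_f = 194 kJ/kg = 194000 J/kg
dT = 2 * gamma_SL * T_bulk / (rho * H_f * R)
dT = 2 * 1.44 * 1293 / (12284 * 194000 * 2.45e-08)
dT = 63.8 K

63.8


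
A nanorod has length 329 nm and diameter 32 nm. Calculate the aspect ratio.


Aspect ratio AR = length / diameter
AR = 329 / 32
AR = 10.28

10.28


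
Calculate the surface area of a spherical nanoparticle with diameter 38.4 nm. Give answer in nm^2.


Radius r = 38.4/2 = 19.2 nm
Surface area SA = 4 * pi * r^2
SA = 4 * pi * (19.2)^2
SA = 4632.47 nm^2

4632.47


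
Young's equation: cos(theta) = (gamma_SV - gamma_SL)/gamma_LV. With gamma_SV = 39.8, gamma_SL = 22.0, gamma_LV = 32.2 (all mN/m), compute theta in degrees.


cos(theta) = (gamma_SV - gamma_SL) / gamma_LV
cos(theta) = (39.8 - 22.0) / 32.2
cos(theta) = 0.552795
theta = arccos(0.552795) = 56.44 degrees

56.44


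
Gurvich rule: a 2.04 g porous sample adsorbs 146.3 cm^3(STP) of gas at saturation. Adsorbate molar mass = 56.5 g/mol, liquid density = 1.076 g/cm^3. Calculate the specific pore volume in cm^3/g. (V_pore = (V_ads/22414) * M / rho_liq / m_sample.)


Moles adsorbed n = V_ads / 22414 = 146.3 / 22414 = 6.527171e-03 mol
Liquid volume V_liq = n * M / rho_liq = 6.527171e-03 * 56.5 / 1.076 = 0.34274 cm^3
Specific pore volume V_pore = V_liq / m_sample = 0.34274 / 2.04
V_pore = 0.168 cm^3/g

0.168


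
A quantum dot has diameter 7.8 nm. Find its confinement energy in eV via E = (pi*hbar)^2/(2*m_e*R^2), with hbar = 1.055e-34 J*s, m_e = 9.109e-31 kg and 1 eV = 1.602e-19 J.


Radius R = 7.8/2 = 3.9 nm = 3.9e-09 m
E = (pi * 1.055e-34)^2 / (2 * 9.109e-31 * (3.9e-09)^2)
E(J) = 3.96438e-21
E = E(J) / 1.602e-19 = 0.0247 eV

0.0247


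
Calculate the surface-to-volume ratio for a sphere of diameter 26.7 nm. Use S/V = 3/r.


Radius r = 26.7/2 = 13.35 nm
S/V = 3 / r = 3 / 13.35
S/V = 0.2247 nm^-1

0.2247


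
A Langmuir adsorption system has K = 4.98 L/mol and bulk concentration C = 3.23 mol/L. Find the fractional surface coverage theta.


Langmuir isotherm: theta = K*C / (1 + K*C)
K*C = 4.98 * 3.23 = 16.0854
theta = 16.0854 / (1 + 16.0854) = 16.0854 / 17.0854
theta = 0.9415

0.9415


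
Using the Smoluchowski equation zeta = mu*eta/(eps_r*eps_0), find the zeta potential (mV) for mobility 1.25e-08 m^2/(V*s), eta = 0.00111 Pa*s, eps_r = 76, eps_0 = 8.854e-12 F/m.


Smoluchowski equation: zeta = mu * eta / (eps_r * eps_0)
zeta = 1.25e-08 * 0.00111 / (76 * 8.854e-12)
zeta = 0.02062 V = 20.62 mV

20.62


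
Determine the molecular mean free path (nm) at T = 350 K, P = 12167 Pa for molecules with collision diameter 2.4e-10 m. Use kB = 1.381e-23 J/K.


Mean free path: lambda = kB*T / (sqrt(2) * pi * d^2 * P)
lambda = 1.381e-23 * 350 / (sqrt(2) * pi * (2.4e-10)^2 * 12167)
lambda = 1.55235e-06 m
lambda = 1552.35 nm

1552.35
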